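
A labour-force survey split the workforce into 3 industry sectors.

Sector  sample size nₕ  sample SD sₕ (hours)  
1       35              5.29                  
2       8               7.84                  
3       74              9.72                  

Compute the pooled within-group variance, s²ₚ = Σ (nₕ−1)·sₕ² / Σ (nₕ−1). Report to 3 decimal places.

1: (35−1)·5.29² = 34·27.9841 = 951.4594
2: (8−1)·7.84² = 7·61.4656 = 430.2592
3: (74−1)·9.72² = 73·94.4784 = 6896.9232
Numerator = 8278.6418; denominator = Σ(nₕ−1) = 114.
s²ₚ = 8278.6418/114 = 72.61966... → 72.620.

72.620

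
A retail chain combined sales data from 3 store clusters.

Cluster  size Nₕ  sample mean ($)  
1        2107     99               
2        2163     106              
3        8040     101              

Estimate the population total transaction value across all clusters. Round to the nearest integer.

Population total = Σ Nₕ·x̄ₕ (each stratum's size times its mean).
2107·99 + 2163·106 + 8040·101 = 208593 + 229278 + 812040 = 1249911.

1249911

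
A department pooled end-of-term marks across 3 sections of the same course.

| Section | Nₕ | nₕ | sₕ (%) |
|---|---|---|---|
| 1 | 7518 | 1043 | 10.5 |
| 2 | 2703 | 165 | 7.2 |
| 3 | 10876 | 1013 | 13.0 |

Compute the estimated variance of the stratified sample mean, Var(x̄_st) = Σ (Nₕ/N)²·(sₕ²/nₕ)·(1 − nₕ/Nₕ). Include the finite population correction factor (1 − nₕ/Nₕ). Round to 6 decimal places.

N = 21097. Term for each stratum: Wₕ²sₕ²/nₕ·(1−nₕ/Nₕ).
Var(x̄_st) = 0.011560989 + 0.004842586 + 0.040208149 = 0.056611724 → 0.056612.

0.056612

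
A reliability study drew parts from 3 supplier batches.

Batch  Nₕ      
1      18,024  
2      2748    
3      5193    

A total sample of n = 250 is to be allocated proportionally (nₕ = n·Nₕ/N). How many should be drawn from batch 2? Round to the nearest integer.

N = 18024 + 2748 + 5193 = 25965.
n_2 = 250·2748/25965 = 26.459... → 26.

26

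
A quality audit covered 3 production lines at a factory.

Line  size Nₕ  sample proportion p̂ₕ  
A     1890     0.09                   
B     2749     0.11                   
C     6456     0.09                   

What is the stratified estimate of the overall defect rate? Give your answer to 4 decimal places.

N = 1890 + 2749 + 6456 = 11095.
Overall proportion = Σ (Nₕ/N)·p̂ₕ.
Σ Nₕp̂ₕ = 170.1 + 302.39 + 581.04 = 1053.53.
1053.53 / 11095 = 0.094955... → 0.0950.

0.0950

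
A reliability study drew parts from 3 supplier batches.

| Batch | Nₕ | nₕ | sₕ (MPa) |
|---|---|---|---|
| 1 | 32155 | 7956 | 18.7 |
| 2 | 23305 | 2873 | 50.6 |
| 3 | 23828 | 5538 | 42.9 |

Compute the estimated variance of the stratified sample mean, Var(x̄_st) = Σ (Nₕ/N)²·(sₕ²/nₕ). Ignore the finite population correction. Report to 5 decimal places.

0.11424

N = 79288. Term for each stratum: Wₕ²sₕ²/nₕ.
Var(x̄_st) = 0.00722887 + 0.07699255 + 0.03001386 = 0.11423528 → 0.11424.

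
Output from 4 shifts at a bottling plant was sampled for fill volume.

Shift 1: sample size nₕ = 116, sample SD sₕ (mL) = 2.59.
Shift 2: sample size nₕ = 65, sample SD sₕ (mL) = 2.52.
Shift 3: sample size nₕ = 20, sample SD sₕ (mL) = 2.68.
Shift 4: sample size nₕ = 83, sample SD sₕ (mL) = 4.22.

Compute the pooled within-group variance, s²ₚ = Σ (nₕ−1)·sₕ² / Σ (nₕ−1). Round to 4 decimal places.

1: (116−1)·2.59² = 115·6.7081 = 771.4315
2: (65−1)·2.52² = 64·6.3504 = 406.4256
3: (20−1)·2.68² = 19·7.1824 = 136.4656
4: (83−1)·4.22² = 82·17.8084 = 1460.2888
Numerator = 2774.6115; denominator = Σ(nₕ−1) = 280.
s²ₚ = 2774.6115/280 = 9.909327... → 9.9093.

9.9093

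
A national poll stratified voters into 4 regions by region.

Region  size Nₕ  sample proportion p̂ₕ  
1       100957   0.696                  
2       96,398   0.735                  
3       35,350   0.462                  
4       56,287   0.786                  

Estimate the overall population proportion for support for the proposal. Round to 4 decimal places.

Wₕ = Nₕ/N with N = 288992: 0.3493, 0.3336, 0.1223, 0.1948.
p̂_st = 0.3493·0.696 + 0.3336·0.735 + 0.1223·0.462 + 0.1948·0.786 ≈ 0.697915... → 0.6979.

0.6979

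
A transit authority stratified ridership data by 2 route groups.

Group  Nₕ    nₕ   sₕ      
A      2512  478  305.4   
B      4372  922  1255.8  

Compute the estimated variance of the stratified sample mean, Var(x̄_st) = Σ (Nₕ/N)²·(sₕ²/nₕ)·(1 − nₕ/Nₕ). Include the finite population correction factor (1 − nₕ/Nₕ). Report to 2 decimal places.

565.45

N = 6884; Wₕ = Nₕ/N.
group A: (2512/6884)²·305.4²/478·(1 − 478/2512) = 21.03774
group B: (4372/6884)²·1255.8²/922·(1 − 922/4372) = 544.41184
Sum = 565.44958 → 565.45.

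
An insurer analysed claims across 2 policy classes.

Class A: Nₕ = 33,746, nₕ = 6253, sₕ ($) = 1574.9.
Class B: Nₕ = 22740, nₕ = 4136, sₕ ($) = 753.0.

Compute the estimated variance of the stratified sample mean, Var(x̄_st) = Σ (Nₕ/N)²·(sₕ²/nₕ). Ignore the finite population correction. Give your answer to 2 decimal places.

163.79

N = 56486; Wₕ = Nₕ/N.
class A: (33746/56486)²·1574.9²/6253 = 141.57302
class B: (22740/56486)²·753.0²/4136 = 22.21819
Sum = 163.79121 → 163.79.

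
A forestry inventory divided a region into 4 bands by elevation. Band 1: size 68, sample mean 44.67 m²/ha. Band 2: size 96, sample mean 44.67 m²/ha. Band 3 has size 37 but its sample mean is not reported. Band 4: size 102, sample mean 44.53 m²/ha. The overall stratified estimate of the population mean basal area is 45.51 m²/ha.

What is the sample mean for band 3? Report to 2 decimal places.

51.93

Σ Nₕx̄ₕ = N·μ, so 37·x̄_3 = 303·45.51 − (68·44.67 + 96·44.67 + 102·44.53).
= 13789.53 − 11867.94 = 1921.59.
x̄_3 = 1921.59 / 37 = 51.9349... → 51.93.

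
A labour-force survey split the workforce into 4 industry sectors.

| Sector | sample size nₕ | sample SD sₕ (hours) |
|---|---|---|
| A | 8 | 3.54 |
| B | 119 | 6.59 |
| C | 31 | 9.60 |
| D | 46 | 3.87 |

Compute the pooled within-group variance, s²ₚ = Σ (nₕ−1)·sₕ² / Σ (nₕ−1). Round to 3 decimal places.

43.255

Degrees of freedom: 7 + 118 + 30 + 45 = 200.
Σ(nₕ−1)sₕ² = 7·12.5316 + 118·43.4281 + 30·92.16 + 45·14.9769 = 8650.9975.
s²ₚ = 8650.9975 / 200 = 43.25499... → 43.255.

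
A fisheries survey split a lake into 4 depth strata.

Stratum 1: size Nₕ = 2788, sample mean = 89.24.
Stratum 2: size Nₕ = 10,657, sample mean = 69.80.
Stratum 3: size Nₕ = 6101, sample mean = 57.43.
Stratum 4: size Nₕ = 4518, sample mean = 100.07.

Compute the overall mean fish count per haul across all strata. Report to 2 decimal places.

N = 2788 + 10657 + 6101 + 4518 = 24064.
Weight each subgroup mean by Nₕ/N and sum.
Σ Nₕx̄ₕ = 2788·89.24 + 10657·69.80 + 6101·57.43 + 4518·100.07 = 248801.12 + 743858.6 + 350380.43 + 452116.26 = 1795156.41.
Divide by N: 1795156.41 / 24064 = 74.5993... → 74.60.

74.60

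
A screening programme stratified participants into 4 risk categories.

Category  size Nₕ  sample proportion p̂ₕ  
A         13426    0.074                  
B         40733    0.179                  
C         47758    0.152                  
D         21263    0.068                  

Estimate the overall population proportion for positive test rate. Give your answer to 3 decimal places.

N = 13426 + 40733 + 47758 + 21263 = 123180.
Overall proportion = Σ (Nₕ/N)·p̂ₕ.
Σ Nₕp̂ₕ = 993.524 + 7291.207 + 7259.216 + 1445.884 = 16989.831.
16989.831 / 123180 = 0.13793... → 0.138.

0.138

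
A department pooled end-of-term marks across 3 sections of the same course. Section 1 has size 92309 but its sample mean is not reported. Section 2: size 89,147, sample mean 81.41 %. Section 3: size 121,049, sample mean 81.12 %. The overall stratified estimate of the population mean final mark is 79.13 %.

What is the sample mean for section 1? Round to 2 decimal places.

74.32

N = 92309 + 89147 + 121049 = 302505.
Overall total = μ·N = 79.13·302505 = 23937220.65.
Subtract the known strata: 89147·81.41 + 121049·81.12 = 17076952.15.
Remaining total for section 1: 23937220.65 − 17076952.15 = 6860268.5.
Divide by its size: 6860268.5 / 92309 = 74.3185... → 74.32.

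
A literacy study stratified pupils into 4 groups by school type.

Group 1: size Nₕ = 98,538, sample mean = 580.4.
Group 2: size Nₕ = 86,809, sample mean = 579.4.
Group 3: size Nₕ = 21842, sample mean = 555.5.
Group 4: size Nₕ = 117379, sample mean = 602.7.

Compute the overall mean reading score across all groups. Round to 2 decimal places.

586.52

N = 98538 + 86809 + 21842 + 117379 = 324568.
Overall mean = Σ (Nₕ/N)·x̄ₕ — weight by population share, not a simple average.
Σ Nₕx̄ₕ = 98538·580.4 + 86809·579.4 + 21842·555.5 + 117379·602.7 = 57191455.2 + 50297134.6 + 12133231 + 70744323.3 = 190366144.1.
Divide by N: 190366144.1 / 324568 = 586.5216... → 586.52.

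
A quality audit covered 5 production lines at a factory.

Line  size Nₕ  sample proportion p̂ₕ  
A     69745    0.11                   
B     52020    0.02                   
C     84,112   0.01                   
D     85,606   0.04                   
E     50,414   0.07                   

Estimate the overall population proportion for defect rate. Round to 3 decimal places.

Wₕ = Nₕ/N with N = 341897: 0.2040, 0.1522, 0.2460, 0.2504, 0.1475.
p̂_st = 0.2040·0.11 + 0.1522·0.02 + 0.2460·0.01 + 0.2504·0.04 + 0.1475·0.07 ≈ 0.04828... → 0.048.

0.048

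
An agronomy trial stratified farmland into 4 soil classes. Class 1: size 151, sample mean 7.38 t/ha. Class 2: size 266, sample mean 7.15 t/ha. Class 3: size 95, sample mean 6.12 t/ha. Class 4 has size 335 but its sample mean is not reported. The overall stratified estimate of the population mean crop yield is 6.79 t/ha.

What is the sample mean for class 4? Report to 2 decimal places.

6.43

Σ Nₕx̄ₕ = N·μ, so 335·x̄_4 = 847·6.79 − (151·7.38 + 266·7.15 + 95·6.12).
= 5751.13 − 3597.68 = 2153.45.
x̄_4 = 2153.45 / 335 = 6.4282... → 6.43.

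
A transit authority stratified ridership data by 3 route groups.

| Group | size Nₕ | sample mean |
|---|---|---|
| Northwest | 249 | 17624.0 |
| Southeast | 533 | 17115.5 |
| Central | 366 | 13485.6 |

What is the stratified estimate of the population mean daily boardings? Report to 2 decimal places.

N = 1148; weights Wₕ = Nₕ/N = (0.2169, 0.4643, 0.3188).
x̄_st = Σ Wₕ·x̄ₕ = 0.2169·17624.0 + 0.4643·17115.5 + 0.3188·13485.6 ≈ 16068.5253...
→ 16068.53.

16068.53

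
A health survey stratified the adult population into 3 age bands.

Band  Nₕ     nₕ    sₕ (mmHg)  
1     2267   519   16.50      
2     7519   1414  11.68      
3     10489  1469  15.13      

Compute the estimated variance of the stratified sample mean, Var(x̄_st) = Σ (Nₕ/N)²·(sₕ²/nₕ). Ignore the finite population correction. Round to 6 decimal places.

0.061533

N = 20275. Term for each stratum: Wₕ²sₕ²/nₕ.
Var(x̄_st) = 0.006558158 + 0.013268894 + 0.041706381 = 0.061533432 → 0.061533.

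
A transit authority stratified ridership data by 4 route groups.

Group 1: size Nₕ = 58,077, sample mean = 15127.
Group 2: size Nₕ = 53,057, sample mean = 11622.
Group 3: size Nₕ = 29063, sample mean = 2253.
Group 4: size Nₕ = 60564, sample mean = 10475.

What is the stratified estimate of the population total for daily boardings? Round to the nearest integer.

2195046072

Estimate total by summing Nₕ·x̄ₕ over strata.
58077·15127 + 53057·11622 + 29063·2253 + 60564·10475 = 878530779 + 616628454 + 65478939 + 634407900 = 2195046072.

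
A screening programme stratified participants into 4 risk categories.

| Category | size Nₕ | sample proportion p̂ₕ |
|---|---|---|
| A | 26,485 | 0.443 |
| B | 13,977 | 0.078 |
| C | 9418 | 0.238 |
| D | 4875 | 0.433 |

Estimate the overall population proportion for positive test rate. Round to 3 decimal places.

0.314

Wₕ = Nₕ/N with N = 54755: 0.4837, 0.2553, 0.1720, 0.0890.
p̂_st = 0.4837·0.443 + 0.2553·0.078 + 0.1720·0.238 + 0.0890·0.433 ≈ 0.31368... → 0.314.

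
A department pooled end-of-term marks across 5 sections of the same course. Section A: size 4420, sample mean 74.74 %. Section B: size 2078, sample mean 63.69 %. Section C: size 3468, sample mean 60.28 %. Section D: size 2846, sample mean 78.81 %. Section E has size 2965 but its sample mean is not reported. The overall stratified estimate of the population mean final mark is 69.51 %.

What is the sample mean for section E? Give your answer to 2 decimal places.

Σ Nₕx̄ₕ = N·μ, so 2965·x̄_E = 15777·69.51 − (4420·74.74 + 2078·63.69 + 3468·60.28 + 2846·78.81).
= 1096659.27 − 896042.92 = 200616.35.
x̄_E = 200616.35 / 2965 = 67.6615... → 67.66.

67.66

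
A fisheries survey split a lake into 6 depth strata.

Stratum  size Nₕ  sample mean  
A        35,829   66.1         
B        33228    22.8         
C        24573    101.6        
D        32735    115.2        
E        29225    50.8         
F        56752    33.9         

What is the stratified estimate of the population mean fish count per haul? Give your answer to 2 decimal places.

N = 212342; weights Wₕ = Nₕ/N = (0.1687, 0.1565, 0.1157, 0.1542, 0.1376, 0.2673).
x̄_st = Σ Wₕ·x̄ₕ = 0.1687·66.1 + 0.1565·22.8 + 0.1157·101.6 + 0.1542·115.2 + 0.1376·50.8 + 0.2673·33.9 ≈ 60.2900...
→ 60.29.

60.29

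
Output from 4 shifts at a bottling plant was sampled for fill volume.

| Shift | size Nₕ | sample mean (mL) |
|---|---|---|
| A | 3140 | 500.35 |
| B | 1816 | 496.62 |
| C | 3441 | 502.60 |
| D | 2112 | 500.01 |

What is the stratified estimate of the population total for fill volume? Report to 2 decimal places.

5258428.64

Estimate total by summing Nₕ·x̄ₕ over strata.
3140·500.35 + 1816·496.62 + 3441·502.60 + 2112·500.01 = 1571099 + 901861.92 + 1729446.6 + 1056021.12 = 5258428.64.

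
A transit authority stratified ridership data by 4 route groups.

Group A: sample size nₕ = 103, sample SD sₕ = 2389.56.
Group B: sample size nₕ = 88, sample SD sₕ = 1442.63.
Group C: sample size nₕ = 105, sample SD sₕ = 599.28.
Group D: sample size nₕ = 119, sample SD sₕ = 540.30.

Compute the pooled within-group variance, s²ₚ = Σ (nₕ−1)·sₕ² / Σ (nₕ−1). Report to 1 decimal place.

2032310.7

Degrees of freedom: 102 + 87 + 104 + 118 = 411.
Σ(nₕ−1)sₕ² = 102·5709996.9936 + 87·2081181.3169 + 104·359136.5184 + 118·291924.09 = 835279708.4511.
s²ₚ = 835279708.4511 / 411 = 2032310.726... → 2032310.7.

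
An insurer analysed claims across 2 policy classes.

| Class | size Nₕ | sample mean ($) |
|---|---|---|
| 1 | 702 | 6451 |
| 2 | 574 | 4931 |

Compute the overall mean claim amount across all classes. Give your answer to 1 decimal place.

5767.2

N = 702 + 574 = 1276.
Weight each subgroup mean by Nₕ/N and sum.
Σ Nₕx̄ₕ = 702·6451 + 574·4931 = 4528602 + 2830394 = 7358996.
Divide by N: 7358996 / 1276 = 5767.238... → 5767.2.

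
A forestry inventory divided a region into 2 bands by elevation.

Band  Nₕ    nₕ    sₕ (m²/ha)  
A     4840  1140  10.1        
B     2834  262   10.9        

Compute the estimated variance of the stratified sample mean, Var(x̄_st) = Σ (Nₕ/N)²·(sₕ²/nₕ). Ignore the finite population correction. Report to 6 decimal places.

0.097440

N = 7674; Wₕ = Nₕ/N.
band A: (4840/7674)²·10.1²/1140 = 0.035594675
band B: (2834/7674)²·10.9²/262 = 0.061845458
Sum = 0.097440132 → 0.097440.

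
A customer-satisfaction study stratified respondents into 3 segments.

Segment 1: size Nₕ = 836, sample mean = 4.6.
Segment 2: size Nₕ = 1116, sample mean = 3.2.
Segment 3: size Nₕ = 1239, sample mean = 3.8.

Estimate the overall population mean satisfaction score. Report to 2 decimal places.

x̄_st = (Σ Nₕx̄ₕ) / (Σ Nₕ) = (836·4.6 + 1116·3.2 + 1239·3.8) / 3191
= 12125 / 3191 = 3.7997... → 3.80.

3.80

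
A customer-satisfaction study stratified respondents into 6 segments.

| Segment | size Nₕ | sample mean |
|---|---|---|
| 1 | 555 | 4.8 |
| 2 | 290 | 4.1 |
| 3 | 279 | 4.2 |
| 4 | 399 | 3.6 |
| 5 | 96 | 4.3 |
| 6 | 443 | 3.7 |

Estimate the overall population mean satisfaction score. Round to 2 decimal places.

4.13

N = 2062; weights Wₕ = Nₕ/N = (0.2692, 0.1406, 0.1353, 0.1935, 0.0466, 0.2148).
x̄_st = Σ Wₕ·x̄ₕ = 0.2692·4.8 + 0.1406·4.1 + 0.1353·4.2 + 0.1935·3.6 + 0.0466·4.3 + 0.2148·3.7 ≈ 4.1286...
→ 4.13.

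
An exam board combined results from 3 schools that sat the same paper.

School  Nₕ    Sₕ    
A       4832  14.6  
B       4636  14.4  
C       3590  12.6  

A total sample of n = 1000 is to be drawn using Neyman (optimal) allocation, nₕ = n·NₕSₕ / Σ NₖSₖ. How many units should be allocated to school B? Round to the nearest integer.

A: NₕSₕ = 4832·14.6 = 70547.2
B: NₕSₕ = 4636·14.4 = 66758.4
C: NₕSₕ = 3590·12.6 = 45234
Σ NₕSₕ = 182539.6.
n_B = 1000·66758.4/182539.6 = 365.720... → 366.

366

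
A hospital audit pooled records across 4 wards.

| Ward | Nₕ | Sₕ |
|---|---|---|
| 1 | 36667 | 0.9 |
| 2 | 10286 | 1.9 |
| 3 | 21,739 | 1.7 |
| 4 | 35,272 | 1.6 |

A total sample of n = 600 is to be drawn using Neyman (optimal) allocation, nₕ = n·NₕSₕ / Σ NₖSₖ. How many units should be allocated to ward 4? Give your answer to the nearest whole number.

232

1: NₕSₕ = 36667·0.9 = 33000.3
2: NₕSₕ = 10286·1.9 = 19543.4
3: NₕSₕ = 21739·1.7 = 36956.3
4: NₕSₕ = 35272·1.6 = 56435.2
Σ NₕSₕ = 145935.2.
n_4 = 600·56435.2/145935.2 = 232.028... → 232.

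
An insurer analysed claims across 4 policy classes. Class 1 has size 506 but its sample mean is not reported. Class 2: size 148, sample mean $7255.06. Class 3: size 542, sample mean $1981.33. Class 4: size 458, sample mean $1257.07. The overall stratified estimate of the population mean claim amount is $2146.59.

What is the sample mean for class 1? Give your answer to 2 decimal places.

1634.57

N = 506 + 148 + 542 + 458 = 1654.
Overall total = μ·N = 2146.59·1654 = 3550459.86.
Subtract the known strata: 148·7255.06 + 542·1981.33 + 458·1257.07 = 2723367.8.
Remaining total for class 1: 3550459.86 − 2723367.8 = 827092.06.
Divide by its size: 827092.06 / 506 = 1634.5693... → 1634.57.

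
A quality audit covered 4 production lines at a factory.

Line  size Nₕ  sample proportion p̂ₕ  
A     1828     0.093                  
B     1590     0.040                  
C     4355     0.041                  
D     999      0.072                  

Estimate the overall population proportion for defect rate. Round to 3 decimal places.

Wₕ = Nₕ/N with N = 8772: 0.2084, 0.1813, 0.4965, 0.1139.
p̂_st = 0.2084·0.093 + 0.1813·0.040 + 0.4965·0.041 + 0.1139·0.072 ≈ 0.05519... → 0.055.

0.055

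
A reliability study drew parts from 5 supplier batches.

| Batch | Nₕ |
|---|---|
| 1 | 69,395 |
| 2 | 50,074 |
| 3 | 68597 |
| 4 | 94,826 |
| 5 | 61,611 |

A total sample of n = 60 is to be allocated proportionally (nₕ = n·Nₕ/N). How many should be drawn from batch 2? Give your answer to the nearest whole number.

9

N = 69395 + 50074 + 68597 + 94826 + 61611 = 344503.
n_2 = 60·50074/344503 = 8.721... → 9.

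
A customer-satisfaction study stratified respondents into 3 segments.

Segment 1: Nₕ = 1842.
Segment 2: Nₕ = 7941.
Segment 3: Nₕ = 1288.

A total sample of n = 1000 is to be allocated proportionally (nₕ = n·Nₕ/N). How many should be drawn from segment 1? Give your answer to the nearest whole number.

166

Share of segment 1 = 1842/11071 = 0.16638.
Allocate 1000 × 0.16638 = 166.381... → 166.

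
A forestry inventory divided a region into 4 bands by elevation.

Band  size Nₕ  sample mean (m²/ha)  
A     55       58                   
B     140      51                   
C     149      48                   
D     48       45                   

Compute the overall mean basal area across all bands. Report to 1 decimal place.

x̄_st = (Σ Nₕx̄ₕ) / (Σ Nₕ) = (55·58 + 140·51 + 149·48 + 48·45) / 392
= 19642 / 392 = 50.107... → 50.1.

50.1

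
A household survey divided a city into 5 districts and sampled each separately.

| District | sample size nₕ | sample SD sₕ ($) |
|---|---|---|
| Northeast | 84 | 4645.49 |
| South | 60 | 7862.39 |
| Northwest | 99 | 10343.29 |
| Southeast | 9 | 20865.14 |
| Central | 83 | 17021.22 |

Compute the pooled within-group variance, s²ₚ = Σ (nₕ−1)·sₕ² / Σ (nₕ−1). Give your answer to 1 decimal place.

Northeast: (84−1)·4645.49² = 83·21580577.3401 = 1791187919.2283
South: (60−1)·7862.39² = 59·61817176.5121 = 3647213414.2139
Northwest: (99−1)·10343.29² = 98·106983648.0241 = 10484397506.3618
Southeast: (9−1)·20865.14² = 8·435354067.2196 = 3482832537.7568
Central: (83−1)·17021.22² = 82·289721930.2884 = 23757198283.6488
Numerator = 43162829661.2096; denominator = Σ(nₕ−1) = 330.
s²ₚ = 43162829661.2096/330 = 130796453.519... → 130796453.5.

130796453.5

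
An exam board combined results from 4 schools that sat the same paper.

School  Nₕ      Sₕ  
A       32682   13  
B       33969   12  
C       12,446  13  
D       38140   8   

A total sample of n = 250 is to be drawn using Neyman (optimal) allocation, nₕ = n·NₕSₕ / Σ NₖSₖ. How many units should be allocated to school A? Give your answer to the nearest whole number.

82

Σ NₕSₕ = 32682·13 + 33969·12 + 12446·13 + 38140·8 = 1299412.
Share for A: 424866/1299412 = 0.32697.
n_A = 250 × 0.32697 = 81.742... → 82.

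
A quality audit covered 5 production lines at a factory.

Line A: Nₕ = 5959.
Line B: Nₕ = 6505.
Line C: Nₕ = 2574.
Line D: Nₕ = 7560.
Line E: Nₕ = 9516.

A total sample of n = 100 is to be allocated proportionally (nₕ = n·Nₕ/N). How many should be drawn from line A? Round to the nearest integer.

19

N = 5959 + 6505 + 2574 + 7560 + 9516 = 32114.
n_A = 100·5959/32114 = 18.556... → 19.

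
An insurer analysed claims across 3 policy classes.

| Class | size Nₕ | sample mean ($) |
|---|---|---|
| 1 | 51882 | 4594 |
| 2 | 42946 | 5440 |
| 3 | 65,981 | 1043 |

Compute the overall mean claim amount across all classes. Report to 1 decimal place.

N = 51882 + 42946 + 65981 = 160809.
Overall mean = Σ (Nₕ/N)·x̄ₕ — weight by population share, not a simple average.
Σ Nₕx̄ₕ = 51882·4594 + 42946·5440 + 65981·1043 = 238345908 + 233626240 + 68818183 = 540790331.
Divide by N: 540790331 / 160809 = 3362.936... → 3362.9.

3362.9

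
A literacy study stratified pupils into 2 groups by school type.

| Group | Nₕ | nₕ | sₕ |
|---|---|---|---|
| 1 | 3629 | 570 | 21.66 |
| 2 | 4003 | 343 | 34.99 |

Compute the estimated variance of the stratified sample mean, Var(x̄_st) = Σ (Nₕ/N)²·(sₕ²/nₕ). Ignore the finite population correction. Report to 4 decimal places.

N = 7632; Wₕ = Nₕ/N.
group 1: (3629/7632)²·21.66²/570 = 0.1860970
group 2: (4003/7632)²·34.99²/343 = 0.9819474
Sum = 1.1680443 → 1.1680.

1.1680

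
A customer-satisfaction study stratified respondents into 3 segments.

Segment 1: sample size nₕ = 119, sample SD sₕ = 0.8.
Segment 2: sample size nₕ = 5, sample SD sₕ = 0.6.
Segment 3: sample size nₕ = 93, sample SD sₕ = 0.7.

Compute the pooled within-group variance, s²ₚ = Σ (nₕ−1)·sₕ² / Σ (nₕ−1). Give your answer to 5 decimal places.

Degrees of freedom: 118 + 4 + 92 = 214.
Σ(nₕ−1)sₕ² = 118·0.64 + 4·0.36 + 92·0.49 = 122.04.
s²ₚ = 122.04 / 214 = 0.5702804... → 0.57028.

0.57028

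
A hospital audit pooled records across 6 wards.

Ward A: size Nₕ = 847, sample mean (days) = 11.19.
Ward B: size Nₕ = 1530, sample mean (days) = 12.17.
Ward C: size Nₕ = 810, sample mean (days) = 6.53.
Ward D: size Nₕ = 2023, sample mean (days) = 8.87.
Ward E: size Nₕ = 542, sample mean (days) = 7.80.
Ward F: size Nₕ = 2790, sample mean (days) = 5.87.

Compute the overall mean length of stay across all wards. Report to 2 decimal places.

8.42

N = 8542; weights Wₕ = Nₕ/N = (0.0992, 0.1791, 0.0948, 0.2368, 0.0635, 0.3266).
x̄_st = Σ Wₕ·x̄ₕ = 0.0992·11.19 + 0.1791·12.17 + 0.0948·6.53 + 0.2368·8.87 + 0.0635·7.80 + 0.3266·5.87 ≈ 8.4215...
→ 8.42.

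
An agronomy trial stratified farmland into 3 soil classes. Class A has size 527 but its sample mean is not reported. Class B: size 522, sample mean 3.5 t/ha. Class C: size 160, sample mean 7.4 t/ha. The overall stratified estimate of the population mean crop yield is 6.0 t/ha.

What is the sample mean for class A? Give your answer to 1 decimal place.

N = 527 + 522 + 160 = 1209.
Overall total = μ·N = 6.0·1209 = 7254.
Subtract the known strata: 522·3.5 + 160·7.4 = 3011.
Remaining total for class A: 7254 − 3011 = 4243.
Divide by its size: 4243 / 527 = 8.051... → 8.1.

8.1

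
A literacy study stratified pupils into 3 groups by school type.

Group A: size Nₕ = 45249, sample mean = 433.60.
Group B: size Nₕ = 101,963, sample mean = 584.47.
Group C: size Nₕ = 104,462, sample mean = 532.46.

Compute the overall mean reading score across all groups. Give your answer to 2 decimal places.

535.76

N = 45249 + 101963 + 104462 = 251674.
Weight each subgroup mean by Nₕ/N and sum.
Σ Nₕx̄ₕ = 45249·433.60 + 101963·584.47 + 104462·532.46 = 19619966.4 + 59594314.61 + 55621836.52 = 134836117.53.
Divide by N: 134836117.53 / 251674 = 535.7570... → 535.76.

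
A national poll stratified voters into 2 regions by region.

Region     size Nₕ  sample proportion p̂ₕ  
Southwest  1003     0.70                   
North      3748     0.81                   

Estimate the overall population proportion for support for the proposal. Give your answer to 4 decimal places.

0.7868

Wₕ = Nₕ/N with N = 4751: 0.2111, 0.7889.
p̂_st = 0.2111·0.70 + 0.7889·0.81 ≈ 0.786778... → 0.7868.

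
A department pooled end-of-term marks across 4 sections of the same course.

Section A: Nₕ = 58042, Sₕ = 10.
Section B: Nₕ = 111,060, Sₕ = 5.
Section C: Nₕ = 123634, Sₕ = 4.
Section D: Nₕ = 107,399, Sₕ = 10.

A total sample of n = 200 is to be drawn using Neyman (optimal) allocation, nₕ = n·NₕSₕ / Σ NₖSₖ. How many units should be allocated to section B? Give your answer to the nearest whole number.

41

Σ NₕSₕ = 58042·10 + 111060·5 + 123634·4 + 107399·10 = 2704246.
Share for B: 555300/2704246 = 0.20534.
n_B = 200 × 0.20534 = 41.069... → 41.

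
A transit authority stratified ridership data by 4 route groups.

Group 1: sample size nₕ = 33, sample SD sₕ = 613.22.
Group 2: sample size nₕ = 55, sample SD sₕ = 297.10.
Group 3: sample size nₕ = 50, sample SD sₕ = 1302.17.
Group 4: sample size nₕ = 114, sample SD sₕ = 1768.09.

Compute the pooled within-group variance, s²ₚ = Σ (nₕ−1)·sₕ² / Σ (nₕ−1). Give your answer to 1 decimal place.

1827179.4

1: (33−1)·613.22² = 32·376038.7684 = 12033240.5888
2: (55−1)·297.10² = 54·88268.41 = 4766494.14
3: (50−1)·1302.17² = 49·1695646.7089 = 83086688.7361
4: (114−1)·1768.09² = 113·3126142.2481 = 353254074.0353
Numerator = 453140497.5002; denominator = Σ(nₕ−1) = 248.
s²ₚ = 453140497.5002/248 = 1827179.425... → 1827179.4.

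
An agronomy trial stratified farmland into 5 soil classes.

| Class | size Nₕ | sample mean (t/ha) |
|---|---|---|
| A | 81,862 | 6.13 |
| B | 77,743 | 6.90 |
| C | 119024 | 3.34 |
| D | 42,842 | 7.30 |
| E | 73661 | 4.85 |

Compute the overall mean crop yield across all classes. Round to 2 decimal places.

5.33

x̄_st = (Σ Nₕx̄ₕ) / (Σ Nₕ) = (81862·6.13 + 77743·6.90 + 119024·3.34 + 42842·7.30 + 73661·4.85) / 395132
= 2105783.37 / 395132 = 5.3293... → 5.33.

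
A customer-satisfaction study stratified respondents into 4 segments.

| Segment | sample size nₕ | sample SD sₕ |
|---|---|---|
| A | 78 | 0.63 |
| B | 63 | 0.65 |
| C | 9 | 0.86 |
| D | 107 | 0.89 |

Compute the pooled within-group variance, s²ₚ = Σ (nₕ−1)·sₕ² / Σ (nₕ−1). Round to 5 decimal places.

A: (78−1)·0.63² = 77·0.3969 = 30.5613
B: (63−1)·0.65² = 62·0.4225 = 26.195
C: (9−1)·0.86² = 8·0.7396 = 5.9168
D: (107−1)·0.89² = 106·0.7921 = 83.9626
Numerator = 146.6357; denominator = Σ(nₕ−1) = 253.
s²ₚ = 146.6357/253 = 0.5795877... → 0.57959.

0.57959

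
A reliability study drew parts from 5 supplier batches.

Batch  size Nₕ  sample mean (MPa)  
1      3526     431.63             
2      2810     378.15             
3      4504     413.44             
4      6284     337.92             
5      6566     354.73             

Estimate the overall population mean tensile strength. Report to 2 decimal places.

375.66

x̄_st = (Σ Nₕx̄ₕ) / (Σ Nₕ) = (3526·431.63 + 2810·378.15 + 4504·413.44 + 6284·337.92 + 6566·354.73) / 23690
= 8899309.1 / 23690 = 375.6568... → 375.66.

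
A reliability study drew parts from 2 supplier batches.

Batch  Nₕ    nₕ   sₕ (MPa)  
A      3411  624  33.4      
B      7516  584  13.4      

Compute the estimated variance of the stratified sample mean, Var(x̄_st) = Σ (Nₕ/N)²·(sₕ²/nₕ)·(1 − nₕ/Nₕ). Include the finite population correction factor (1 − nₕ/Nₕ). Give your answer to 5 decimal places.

N = 10927; Wₕ = Nₕ/N.
batch A: (3411/10927)²·33.4²/624·(1 − 624/3411) = 0.14233940
batch B: (7516/10927)²·13.4²/584·(1 − 584/7516) = 0.13416529
Sum = 0.27650470 → 0.27650.

0.27650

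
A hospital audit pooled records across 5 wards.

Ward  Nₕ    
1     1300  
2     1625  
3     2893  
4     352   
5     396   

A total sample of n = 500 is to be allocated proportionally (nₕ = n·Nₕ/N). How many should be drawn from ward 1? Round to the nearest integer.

99

Share of ward 1 = 1300/6566 = 0.19799.
Allocate 500 × 0.19799 = 98.995... → 99.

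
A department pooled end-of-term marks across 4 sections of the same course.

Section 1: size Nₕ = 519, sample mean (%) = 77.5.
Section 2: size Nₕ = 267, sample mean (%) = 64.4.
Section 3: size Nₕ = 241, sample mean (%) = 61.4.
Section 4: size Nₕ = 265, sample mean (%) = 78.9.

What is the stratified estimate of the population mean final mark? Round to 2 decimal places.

72.08

x̄_st = (Σ Nₕx̄ₕ) / (Σ Nₕ) = (519·77.5 + 267·64.4 + 241·61.4 + 265·78.9) / 1292
= 93123.2 / 1292 = 72.0768... → 72.08.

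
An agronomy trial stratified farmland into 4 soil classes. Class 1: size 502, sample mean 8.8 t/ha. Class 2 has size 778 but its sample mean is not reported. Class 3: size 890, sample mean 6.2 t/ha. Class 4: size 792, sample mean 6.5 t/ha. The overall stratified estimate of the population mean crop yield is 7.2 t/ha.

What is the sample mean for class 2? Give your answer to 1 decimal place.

N = 502 + 778 + 890 + 792 = 2962.
Overall total = μ·N = 7.2·2962 = 21326.4.
Subtract the known strata: 502·8.8 + 890·6.2 + 792·6.5 = 15083.6.
Remaining total for class 2: 21326.4 − 15083.6 = 6242.8.
Divide by its size: 6242.8 / 778 = 8.024... → 8.0.

8.0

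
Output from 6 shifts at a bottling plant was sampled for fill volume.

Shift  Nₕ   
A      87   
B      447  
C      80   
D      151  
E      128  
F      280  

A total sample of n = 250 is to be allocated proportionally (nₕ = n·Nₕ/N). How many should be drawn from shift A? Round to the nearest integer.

N = 87 + 447 + 80 + 151 + 128 + 280 = 1173.
n_A = 250·87/1173 = 18.542... → 19.

19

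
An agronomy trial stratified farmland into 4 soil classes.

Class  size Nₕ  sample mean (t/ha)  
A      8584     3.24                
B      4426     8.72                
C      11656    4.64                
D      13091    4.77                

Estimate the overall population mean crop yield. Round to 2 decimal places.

4.85

N = 8584 + 4426 + 11656 + 13091 = 37757.
Overall mean = Σ (Nₕ/N)·x̄ₕ — weight by population share, not a simple average.
Σ Nₕx̄ₕ = 8584·3.24 + 4426·8.72 + 11656·4.64 + 13091·4.77 = 27812.16 + 38594.72 + 54083.84 + 62444.07 = 182934.79.
Divide by N: 182934.79 / 37757 = 4.8451... → 4.85.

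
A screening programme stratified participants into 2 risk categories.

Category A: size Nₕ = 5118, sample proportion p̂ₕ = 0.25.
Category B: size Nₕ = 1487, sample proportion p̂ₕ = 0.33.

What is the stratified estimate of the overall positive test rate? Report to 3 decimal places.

0.268

Wₕ = Nₕ/N with N = 6605: 0.7749, 0.2251.
p̂_st = 0.7749·0.25 + 0.2251·0.33 ≈ 0.26801... → 0.268.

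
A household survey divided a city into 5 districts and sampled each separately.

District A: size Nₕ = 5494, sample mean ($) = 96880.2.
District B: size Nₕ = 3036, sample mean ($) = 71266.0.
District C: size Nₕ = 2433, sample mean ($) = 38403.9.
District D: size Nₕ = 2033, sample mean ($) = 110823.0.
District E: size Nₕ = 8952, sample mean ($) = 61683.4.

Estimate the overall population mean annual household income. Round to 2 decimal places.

73790.46

x̄_st = (Σ Nₕx̄ₕ) / (Σ Nₕ) = (5494·96880.2 + 3036·71266.0 + 2433·38403.9 + 2033·110823.0 + 8952·61683.4) / 21948
= 1619553039.3 / 21948 = 73790.4611... → 73790.46.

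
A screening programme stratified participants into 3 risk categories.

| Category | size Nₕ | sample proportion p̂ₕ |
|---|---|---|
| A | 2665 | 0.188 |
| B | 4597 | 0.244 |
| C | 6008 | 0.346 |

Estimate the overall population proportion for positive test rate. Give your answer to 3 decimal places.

N = 2665 + 4597 + 6008 = 13270.
Overall proportion = Σ (Nₕ/N)·p̂ₕ.
Σ Nₕp̂ₕ = 501.02 + 1121.668 + 2078.768 = 3701.456.
3701.456 / 13270 = 0.27893... → 0.279.

0.279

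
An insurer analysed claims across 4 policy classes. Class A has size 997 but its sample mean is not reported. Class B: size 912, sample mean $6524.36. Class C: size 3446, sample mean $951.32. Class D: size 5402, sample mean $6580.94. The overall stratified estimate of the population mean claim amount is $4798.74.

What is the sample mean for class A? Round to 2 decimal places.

6861.93

N = 997 + 912 + 3446 + 5402 = 10757.
Overall total = μ·N = 4798.74·10757 = 51620046.18.
Subtract the known strata: 912·6524.36 + 3446·951.32 + 5402·6580.94 = 44778702.92.
Remaining total for class A: 51620046.18 − 44778702.92 = 6841343.26.
Divide by its size: 6841343.26 / 997 = 6861.9290... → 6861.93.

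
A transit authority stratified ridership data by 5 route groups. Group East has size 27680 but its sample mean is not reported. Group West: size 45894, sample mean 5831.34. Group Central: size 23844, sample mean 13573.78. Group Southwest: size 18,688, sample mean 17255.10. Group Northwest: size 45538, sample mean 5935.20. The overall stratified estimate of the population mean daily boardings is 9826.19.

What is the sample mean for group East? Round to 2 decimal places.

14607.21

N = 27680 + 45894 + 23844 + 18688 + 45538 = 161644.
Overall total = μ·N = 9826.19·161644 = 1588344656.36.
Subtract the known strata: 45894·5831.34 + 23844·13573.78 + 18688·17255.10 + 45538·5935.20 = 1184017174.68.
Remaining total for group East: 1588344656.36 − 1184017174.68 = 404327481.68.
Divide by its size: 404327481.68 / 27680 = 14607.2067... → 14607.21.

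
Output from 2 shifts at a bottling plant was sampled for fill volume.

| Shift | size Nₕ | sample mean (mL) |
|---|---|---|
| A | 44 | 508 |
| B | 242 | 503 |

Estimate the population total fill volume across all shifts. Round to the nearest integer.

Estimate total by summing Nₕ·x̄ₕ over strata.
44·508 + 242·503 = 22352 + 121726 = 144078.

144078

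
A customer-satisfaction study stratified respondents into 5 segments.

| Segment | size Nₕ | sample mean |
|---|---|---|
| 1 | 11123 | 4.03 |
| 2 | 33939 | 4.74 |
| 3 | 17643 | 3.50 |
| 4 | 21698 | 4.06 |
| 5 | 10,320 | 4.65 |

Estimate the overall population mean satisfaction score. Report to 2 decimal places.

N = 11123 + 33939 + 17643 + 21698 + 10320 = 94723.
The stratified mean weights each stratum mean by its population share Nₕ/N.
Σ Nₕx̄ₕ = 11123·4.03 + 33939·4.74 + 17643·3.50 + 21698·4.06 + 10320·4.65 = 44825.69 + 160870.86 + 61750.5 + 88093.88 + 47988 = 403528.93.
Divide by N: 403528.93 / 94723 = 4.2601... → 4.26.

4.26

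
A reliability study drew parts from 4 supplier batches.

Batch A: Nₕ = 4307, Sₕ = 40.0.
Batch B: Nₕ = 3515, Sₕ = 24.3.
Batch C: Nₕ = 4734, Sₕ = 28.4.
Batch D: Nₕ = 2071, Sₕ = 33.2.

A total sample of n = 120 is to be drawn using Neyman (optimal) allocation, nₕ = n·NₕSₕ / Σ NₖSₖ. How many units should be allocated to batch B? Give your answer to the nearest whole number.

22

Σ NₕSₕ = 4307·40.0 + 3515·24.3 + 4734·28.4 + 2071·33.2 = 460897.3.
Share for B: 85414.5/460897.3 = 0.18532.
n_B = 120 × 0.18532 = 22.239... → 22.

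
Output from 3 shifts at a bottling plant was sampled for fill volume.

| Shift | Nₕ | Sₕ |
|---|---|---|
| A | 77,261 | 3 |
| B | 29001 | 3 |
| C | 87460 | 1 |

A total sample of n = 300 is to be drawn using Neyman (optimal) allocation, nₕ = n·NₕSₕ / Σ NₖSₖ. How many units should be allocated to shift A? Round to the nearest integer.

A: NₕSₕ = 77261·3 = 231783
B: NₕSₕ = 29001·3 = 87003
C: NₕSₕ = 87460·1 = 87460
Σ NₕSₕ = 406246.
n_A = 300·231783/406246 = 171.165... → 171.

171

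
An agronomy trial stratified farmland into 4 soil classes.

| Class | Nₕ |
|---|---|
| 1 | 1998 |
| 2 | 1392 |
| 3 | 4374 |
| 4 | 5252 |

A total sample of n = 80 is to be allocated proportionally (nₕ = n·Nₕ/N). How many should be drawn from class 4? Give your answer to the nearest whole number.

32

Share of class 4 = 5252/13016 = 0.40350.
Allocate 80 × 0.40350 = 32.280... → 32.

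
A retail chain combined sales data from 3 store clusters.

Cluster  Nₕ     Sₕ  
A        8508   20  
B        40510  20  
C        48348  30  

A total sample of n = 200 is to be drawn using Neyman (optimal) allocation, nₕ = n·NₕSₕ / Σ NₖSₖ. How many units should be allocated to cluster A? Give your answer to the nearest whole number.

14

A: NₕSₕ = 8508·20 = 170160
B: NₕSₕ = 40510·20 = 810200
C: NₕSₕ = 48348·30 = 1450440
Σ NₕSₕ = 2430800.
n_A = 200·170160/2430800 = 14.000... → 14.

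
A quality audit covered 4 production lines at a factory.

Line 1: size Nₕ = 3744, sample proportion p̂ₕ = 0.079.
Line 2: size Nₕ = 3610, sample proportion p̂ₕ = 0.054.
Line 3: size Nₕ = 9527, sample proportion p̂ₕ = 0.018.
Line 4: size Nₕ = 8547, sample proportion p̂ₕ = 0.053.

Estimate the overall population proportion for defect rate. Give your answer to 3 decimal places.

0.044

N = 3744 + 3610 + 9527 + 8547 = 25428.
Overall proportion = Σ (Nₕ/N)·p̂ₕ.
Σ Nₕp̂ₕ = 295.776 + 194.94 + 171.486 + 452.991 = 1115.193.
1115.193 / 25428 = 0.04386... → 0.044.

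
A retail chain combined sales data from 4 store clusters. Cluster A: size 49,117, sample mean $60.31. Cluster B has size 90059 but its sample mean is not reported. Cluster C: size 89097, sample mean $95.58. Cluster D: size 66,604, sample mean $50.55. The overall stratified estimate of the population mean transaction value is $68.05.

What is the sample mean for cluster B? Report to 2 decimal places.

Σ Nₕx̄ₕ = N·μ, so 90059·x̄_B = 294877·68.05 − (49117·60.31 + 89097·95.58 + 66604·50.55).
= 20066379.85 − 14844969.73 = 5221410.12.
x̄_B = 5221410.12 / 90059 = 57.9777... → 57.98.

57.98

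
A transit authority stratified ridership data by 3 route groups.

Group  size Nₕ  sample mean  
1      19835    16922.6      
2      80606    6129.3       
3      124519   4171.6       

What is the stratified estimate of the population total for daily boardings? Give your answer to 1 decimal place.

1: 19835·16922.6 = 335659771
2: 80606·6129.3 = 494058355.8
3: 124519·4171.6 = 519443460.4
τ̂ = Σ Nₕx̄ₕ = 1349161587.2.

1349161587.2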